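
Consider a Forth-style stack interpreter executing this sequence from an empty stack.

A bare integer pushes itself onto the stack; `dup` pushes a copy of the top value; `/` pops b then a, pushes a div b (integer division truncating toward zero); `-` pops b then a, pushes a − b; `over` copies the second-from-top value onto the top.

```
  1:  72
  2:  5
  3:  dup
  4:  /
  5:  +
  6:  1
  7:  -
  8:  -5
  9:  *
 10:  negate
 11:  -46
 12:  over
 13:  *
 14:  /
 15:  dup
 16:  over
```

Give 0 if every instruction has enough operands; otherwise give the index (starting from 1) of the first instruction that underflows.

72     → 72
5      → 72 5
dup    → 72 5 5
/      → 72 1
+      → 73
1      → 73 1
-      → 72
-5     → 72 -5
*      → -360
negate → 360
-46    → 360 -46
over   → 360 -46 360
*      → 360 -16560
/      → 0
dup    → 0 0
over   → 0 0 0

0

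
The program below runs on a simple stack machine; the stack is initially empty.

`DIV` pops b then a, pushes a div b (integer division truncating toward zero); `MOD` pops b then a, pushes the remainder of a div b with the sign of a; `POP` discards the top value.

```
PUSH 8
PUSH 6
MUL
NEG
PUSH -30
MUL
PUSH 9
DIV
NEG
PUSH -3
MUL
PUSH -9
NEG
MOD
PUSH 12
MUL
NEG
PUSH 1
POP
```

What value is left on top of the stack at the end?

PUSH 8    8
PUSH 6    8 6
MUL       48
NEG       -48
PUSH -30  -48 -30
MUL       1440
PUSH 9    1440 9
DIV       160
NEG       -160
PUSH -3   -160 -3
MUL       480
PUSH -9   480 -9
NEG       480 9
MOD       3
PUSH 12   3 12
MUL       36
NEG       -36
PUSH 1    -36 1
POP       -36

-36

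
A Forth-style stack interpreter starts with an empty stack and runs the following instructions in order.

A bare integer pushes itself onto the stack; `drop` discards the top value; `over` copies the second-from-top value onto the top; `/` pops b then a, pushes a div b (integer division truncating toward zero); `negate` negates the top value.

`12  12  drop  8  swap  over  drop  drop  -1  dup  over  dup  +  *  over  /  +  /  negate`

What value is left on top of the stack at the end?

12     -> 12
12     -> 12 12
drop   -> 12
8      -> 12 8
swap   -> 8 12
over   -> 8 12 8
drop   -> 8 12
drop   -> 8
-1     -> 8 -1
dup    -> 8 -1 -1
over   -> 8 -1 -1 -1
dup    -> 8 -1 -1 -1 -1
+      -> 8 -1 -1 -2
*      -> 8 -1 2
over   -> 8 -1 2 -1
/      -> 8 -1 -2
+      -> 8 -3
/      -> -2
negate -> 2

2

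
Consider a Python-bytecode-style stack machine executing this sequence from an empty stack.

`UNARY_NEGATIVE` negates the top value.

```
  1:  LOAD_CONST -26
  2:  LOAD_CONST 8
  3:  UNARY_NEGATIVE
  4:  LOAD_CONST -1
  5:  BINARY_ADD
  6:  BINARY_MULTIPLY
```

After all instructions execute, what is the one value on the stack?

LOAD_CONST -26  -> [-26]
LOAD_CONST 8    -> [-26, 8]
UNARY_NEGATIVE  -> [-26, -8]
LOAD_CONST -1   -> [-26, -8, -1]
BINARY_ADD      -> [-26, -9]
BINARY_MULTIPLY -> [234]

234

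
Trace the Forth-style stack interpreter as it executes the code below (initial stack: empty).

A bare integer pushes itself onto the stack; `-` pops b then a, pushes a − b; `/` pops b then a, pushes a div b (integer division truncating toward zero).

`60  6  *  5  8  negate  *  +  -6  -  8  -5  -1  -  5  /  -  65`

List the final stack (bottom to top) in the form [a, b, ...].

60     → 60
6      → 60 6
*      → 360
5      → 360 5
8      → 360 5 8
negate → 360 5 -8
*      → 360 -40
+      → 320
-6     → 320 -6
-      → 326
8      → 326 8
-5     → 326 8 -5
-1     → 326 8 -5 -1
-      → 326 8 -4
5      → 326 8 -4 5
/      → 326 8 0
-      → 326 8
65     → 326 8 65

[326, 8, 65]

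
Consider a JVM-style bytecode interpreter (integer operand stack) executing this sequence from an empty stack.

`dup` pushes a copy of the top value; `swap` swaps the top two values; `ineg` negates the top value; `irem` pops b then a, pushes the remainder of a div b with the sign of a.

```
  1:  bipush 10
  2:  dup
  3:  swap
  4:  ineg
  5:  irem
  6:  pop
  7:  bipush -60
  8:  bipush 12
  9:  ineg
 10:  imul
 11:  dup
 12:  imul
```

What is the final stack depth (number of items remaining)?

bipush 10  → [10]
dup        → [10, 10]
swap       → [10, 10]
ineg       → [10, -10]
irem       → [0]
pop        → []
bipush -60 → [-60]
bipush 12  → [-60, 12]
ineg       → [-60, -12]
imul       → [720]
dup        → [720, 720]
imul       → [518400]

1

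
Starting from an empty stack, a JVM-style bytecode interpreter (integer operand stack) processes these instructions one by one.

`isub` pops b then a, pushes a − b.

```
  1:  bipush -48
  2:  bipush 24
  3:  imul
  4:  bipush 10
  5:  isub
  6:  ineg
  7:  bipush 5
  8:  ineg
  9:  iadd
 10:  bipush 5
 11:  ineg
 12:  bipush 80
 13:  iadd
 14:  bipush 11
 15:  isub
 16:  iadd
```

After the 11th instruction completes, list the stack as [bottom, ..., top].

bipush -48  -48
bipush 24   -48 24
imul        -1152
bipush 10   -1152 10
isub        -1162
ineg        1162
bipush 5    1162 5
ineg        1162 -5
iadd        1157
bipush 5    1157 5
ineg        1157 -5

[1157, -5]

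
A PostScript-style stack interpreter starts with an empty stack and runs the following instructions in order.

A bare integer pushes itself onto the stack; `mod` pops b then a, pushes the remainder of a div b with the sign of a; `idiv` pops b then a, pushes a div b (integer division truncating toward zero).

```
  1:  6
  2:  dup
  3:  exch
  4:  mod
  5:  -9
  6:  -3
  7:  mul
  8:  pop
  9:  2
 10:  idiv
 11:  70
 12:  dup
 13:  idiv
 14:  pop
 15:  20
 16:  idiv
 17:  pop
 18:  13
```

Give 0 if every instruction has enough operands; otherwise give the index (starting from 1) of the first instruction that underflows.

0

6    -> [6]
dup  -> [6, 6]
exch -> [6, 6]
mod  -> [0]
-9   -> [0, -9]
-3   -> [0, -9, -3]
mul  -> [0, 27]
pop  -> [0]
2    -> [0, 2]
idiv -> [0]
70   -> [0, 70]
dup  -> [0, 70, 70]
idiv -> [0, 1]
pop  -> [0]
20   -> [0, 20]
idiv -> [0]
pop  -> []
13   -> [13]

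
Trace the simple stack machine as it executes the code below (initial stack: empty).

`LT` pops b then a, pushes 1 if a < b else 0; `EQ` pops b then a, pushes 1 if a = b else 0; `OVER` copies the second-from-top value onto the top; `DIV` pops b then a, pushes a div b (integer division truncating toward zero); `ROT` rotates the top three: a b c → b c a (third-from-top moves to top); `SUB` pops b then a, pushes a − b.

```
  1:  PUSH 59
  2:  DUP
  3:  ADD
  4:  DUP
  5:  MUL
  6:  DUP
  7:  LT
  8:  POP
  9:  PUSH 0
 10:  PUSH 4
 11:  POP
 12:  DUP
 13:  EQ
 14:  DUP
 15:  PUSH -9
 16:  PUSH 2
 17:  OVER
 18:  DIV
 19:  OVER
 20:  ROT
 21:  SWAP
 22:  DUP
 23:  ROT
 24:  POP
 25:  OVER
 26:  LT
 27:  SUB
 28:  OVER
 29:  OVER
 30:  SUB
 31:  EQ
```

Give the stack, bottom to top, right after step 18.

[1, 1, -9, 0]

PUSH 59 → [59]
DUP     → [59, 59]
ADD     → [118]
DUP     → [118, 118]
MUL     → [13924]
DUP     → [13924, 13924]
LT      → [0]
POP     → []
PUSH 0  → [0]
PUSH 4  → [0, 4]
POP     → [0]
DUP     → [0, 0]
EQ      → [1]
DUP     → [1, 1]
PUSH -9 → [1, 1, -9]
PUSH 2  → [1, 1, -9, 2]
OVER    → [1, 1, -9, 2, -9]
DIV     → [1, 1, -9, 0]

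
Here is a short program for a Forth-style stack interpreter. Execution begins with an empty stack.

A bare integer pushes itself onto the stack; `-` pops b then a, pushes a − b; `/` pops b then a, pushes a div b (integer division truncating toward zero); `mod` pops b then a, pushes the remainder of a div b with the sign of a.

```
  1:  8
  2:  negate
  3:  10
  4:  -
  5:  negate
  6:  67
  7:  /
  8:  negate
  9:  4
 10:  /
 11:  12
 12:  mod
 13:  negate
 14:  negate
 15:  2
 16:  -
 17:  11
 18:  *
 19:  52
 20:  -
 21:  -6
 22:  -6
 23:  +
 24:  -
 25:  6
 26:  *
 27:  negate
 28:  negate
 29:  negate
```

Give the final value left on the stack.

372

8      -> [8]
negate -> [-8]
10     -> [-8, 10]
-      -> [-18]
negate -> [18]
67     -> [18, 67]
/      -> [0]
negate -> [0]
4      -> [0, 4]
/      -> [0]
12     -> [0, 12]
mod    -> [0]
negate -> [0]
negate -> [0]
2      -> [0, 2]
-      -> [-2]
11     -> [-2, 11]
*      -> [-22]
52     -> [-22, 52]
-      -> [-74]
-6     -> [-74, -6]
-6     -> [-74, -6, -6]
+      -> [-74, -12]
-      -> [-62]
6      -> [-62, 6]
*      -> [-372]
negate -> [372]
negate -> [-372]
negate -> [372]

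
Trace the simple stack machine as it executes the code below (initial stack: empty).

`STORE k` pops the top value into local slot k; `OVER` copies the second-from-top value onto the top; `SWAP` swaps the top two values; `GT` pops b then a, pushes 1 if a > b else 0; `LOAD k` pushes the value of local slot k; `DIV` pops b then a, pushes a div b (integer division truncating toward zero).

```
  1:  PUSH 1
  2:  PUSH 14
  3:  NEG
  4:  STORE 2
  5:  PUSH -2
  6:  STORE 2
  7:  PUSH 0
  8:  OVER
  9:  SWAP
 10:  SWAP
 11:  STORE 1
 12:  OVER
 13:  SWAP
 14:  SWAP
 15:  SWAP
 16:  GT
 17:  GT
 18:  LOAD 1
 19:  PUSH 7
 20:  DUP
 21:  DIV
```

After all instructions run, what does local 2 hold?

PUSH 1  : 1
PUSH 14 : 1 14
NEG     : 1 -14
STORE 2 : 1
PUSH -2 : 1 -2
STORE 2 : 1
PUSH 0  : 1 0
OVER    : 1 0 1
SWAP    : 1 1 0
SWAP    : 1 0 1
STORE 1 : 1 0
OVER    : 1 0 1
SWAP    : 1 1 0
SWAP    : 1 0 1
SWAP    : 1 1 0
GT      : 1 1
GT      : 0
LOAD 1  : 0 1
PUSH 7  : 0 1 7
DUP     : 0 1 7 7
DIV     : 0 1 1

-2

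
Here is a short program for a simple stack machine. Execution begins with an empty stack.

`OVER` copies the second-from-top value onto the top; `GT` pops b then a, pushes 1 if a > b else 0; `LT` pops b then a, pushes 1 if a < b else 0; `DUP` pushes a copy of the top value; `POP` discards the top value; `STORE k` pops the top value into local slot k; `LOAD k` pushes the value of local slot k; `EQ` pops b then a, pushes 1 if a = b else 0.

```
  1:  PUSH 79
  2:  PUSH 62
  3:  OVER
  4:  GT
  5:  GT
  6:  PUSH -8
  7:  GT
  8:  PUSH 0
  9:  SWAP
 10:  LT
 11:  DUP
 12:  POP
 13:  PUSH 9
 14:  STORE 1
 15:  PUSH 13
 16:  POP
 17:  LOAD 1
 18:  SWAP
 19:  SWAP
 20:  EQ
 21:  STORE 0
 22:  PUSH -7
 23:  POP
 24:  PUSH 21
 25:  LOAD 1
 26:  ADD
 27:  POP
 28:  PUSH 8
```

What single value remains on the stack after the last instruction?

PUSH 79 -> 79
PUSH 62 -> 79 62
OVER    -> 79 62 79
GT      -> 79 0
GT      -> 1
PUSH -8 -> 1 -8
GT      -> 1
PUSH 0  -> 1 0
SWAP    -> 0 1
LT      -> 1
DUP     -> 1 1
POP     -> 1
PUSH 9  -> 1 9
STORE 1 -> 1
PUSH 13 -> 1 13
POP     -> 1
LOAD 1  -> 1 9
SWAP    -> 9 1
SWAP    -> 1 9
EQ      -> 0
STORE 0 -> (empty)
PUSH -7 -> -7
POP     -> (empty)
PUSH 21 -> 21
LOAD 1  -> 21 9
ADD     -> 30
POP     -> (empty)
PUSH 8  -> 8

8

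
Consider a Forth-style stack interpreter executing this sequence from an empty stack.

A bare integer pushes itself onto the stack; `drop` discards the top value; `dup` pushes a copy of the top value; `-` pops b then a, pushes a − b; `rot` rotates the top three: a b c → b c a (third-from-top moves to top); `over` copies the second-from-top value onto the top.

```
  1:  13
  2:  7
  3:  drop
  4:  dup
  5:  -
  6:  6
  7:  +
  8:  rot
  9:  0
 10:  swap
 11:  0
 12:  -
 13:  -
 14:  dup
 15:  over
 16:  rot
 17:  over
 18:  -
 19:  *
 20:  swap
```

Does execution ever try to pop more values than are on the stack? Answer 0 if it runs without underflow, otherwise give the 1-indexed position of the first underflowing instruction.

8

13    13
7     13 7
drop  13
dup   13 13
-     0
6     0 6
+     6
rot  — needs 3 operands, stack has 1 → underflow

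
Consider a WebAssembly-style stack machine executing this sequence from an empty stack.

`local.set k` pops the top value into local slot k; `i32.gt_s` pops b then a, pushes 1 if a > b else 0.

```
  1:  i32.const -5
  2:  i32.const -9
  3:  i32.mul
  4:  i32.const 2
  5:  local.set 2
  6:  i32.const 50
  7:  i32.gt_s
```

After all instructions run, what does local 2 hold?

i32.const -5 : [-5]
i32.const -9 : [-5, -9]
i32.mul      : [45]
i32.const 2  : [45, 2]
local.set 2  : [45]
i32.const 50 : [45, 50]
i32.gt_s     : [0]

2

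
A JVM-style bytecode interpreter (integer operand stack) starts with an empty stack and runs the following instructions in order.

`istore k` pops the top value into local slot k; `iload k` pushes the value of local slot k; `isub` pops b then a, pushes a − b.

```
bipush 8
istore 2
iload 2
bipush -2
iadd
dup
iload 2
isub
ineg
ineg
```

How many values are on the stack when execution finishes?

2

bipush 8  -> 8
istore 2  -> (empty)
iload 2   -> 8
bipush -2 -> 8 -2
iadd      -> 6
dup       -> 6 6
iload 2   -> 6 6 8
isub      -> 6 -2
ineg      -> 6 2
ineg      -> 6 -2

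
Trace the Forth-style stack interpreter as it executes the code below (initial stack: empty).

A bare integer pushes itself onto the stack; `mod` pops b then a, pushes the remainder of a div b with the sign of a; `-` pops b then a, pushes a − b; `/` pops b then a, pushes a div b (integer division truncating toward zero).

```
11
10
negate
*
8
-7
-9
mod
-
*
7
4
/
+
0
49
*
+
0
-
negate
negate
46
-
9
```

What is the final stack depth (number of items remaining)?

2

11      [11]
10      [11, 10]
negate  [11, -10]
*       [-110]
8       [-110, 8]
-7      [-110, 8, -7]
-9      [-110, 8, -7, -9]
mod     [-110, 8, -7]
-       [-110, 15]
*       [-1650]
7       [-1650, 7]
4       [-1650, 7, 4]
/       [-1650, 1]
+       [-1649]
0       [-1649, 0]
49      [-1649, 0, 49]
*       [-1649, 0]
+       [-1649]
0       [-1649, 0]
-       [-1649]
negate  [1649]
negate  [-1649]
46      [-1649, 46]
-       [-1695]
9       [-1695, 9]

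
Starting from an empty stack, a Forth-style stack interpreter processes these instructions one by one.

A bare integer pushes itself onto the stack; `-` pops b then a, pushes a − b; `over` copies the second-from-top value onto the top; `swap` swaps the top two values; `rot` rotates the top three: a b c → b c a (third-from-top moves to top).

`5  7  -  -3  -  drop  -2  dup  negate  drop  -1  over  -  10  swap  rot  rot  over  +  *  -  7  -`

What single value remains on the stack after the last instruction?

10

5      -> [5]
7      -> [5, 7]
-      -> [-2]
-3     -> [-2, -3]
-      -> [1]
drop   -> []
-2     -> [-2]
dup    -> [-2, -2]
negate -> [-2, 2]
drop   -> [-2]
-1     -> [-2, -1]
over   -> [-2, -1, -2]
-      -> [-2, 1]
10     -> [-2, 1, 10]
swap   -> [-2, 10, 1]
rot    -> [10, 1, -2]
rot    -> [1, -2, 10]
over   -> [1, -2, 10, -2]
+      -> [1, -2, 8]
*      -> [1, -16]
-      -> [17]
7      -> [17, 7]
-      -> [10]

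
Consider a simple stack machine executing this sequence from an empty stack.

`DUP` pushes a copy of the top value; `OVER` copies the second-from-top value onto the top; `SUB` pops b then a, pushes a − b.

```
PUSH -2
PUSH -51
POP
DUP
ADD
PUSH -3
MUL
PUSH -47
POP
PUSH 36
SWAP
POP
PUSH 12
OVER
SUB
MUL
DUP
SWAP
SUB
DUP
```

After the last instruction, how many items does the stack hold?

PUSH -2  -> [-2]
PUSH -51 -> [-2, -51]
POP      -> [-2]
DUP      -> [-2, -2]
ADD      -> [-4]
PUSH -3  -> [-4, -3]
MUL      -> [12]
PUSH -47 -> [12, -47]
POP      -> [12]
PUSH 36  -> [12, 36]
SWAP     -> [36, 12]
POP      -> [36]
PUSH 12  -> [36, 12]
OVER     -> [36, 12, 36]
SUB      -> [36, -24]
MUL      -> [-864]
DUP      -> [-864, -864]
SWAP     -> [-864, -864]
SUB      -> [0]
DUP      -> [0, 0]

2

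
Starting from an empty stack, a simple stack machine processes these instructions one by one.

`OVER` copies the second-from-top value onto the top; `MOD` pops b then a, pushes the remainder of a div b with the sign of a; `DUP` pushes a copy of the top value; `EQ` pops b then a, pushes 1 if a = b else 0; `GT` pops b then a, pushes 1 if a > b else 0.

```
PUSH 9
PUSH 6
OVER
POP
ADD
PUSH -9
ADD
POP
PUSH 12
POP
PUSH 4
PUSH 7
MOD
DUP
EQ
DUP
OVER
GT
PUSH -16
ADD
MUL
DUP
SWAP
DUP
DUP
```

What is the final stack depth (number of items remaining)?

PUSH 9   -> 9
PUSH 6   -> 9 6
OVER     -> 9 6 9
POP      -> 9 6
ADD      -> 15
PUSH -9  -> 15 -9
ADD      -> 6
POP      -> (empty)
PUSH 12  -> 12
POP      -> (empty)
PUSH 4   -> 4
PUSH 7   -> 4 7
MOD      -> 4
DUP      -> 4 4
EQ       -> 1
DUP      -> 1 1
OVER     -> 1 1 1
GT       -> 1 0
PUSH -16 -> 1 0 -16
ADD      -> 1 -16
MUL      -> -16
DUP      -> -16 -16
SWAP     -> -16 -16
DUP      -> -16 -16 -16
DUP      -> -16 -16 -16 -16

4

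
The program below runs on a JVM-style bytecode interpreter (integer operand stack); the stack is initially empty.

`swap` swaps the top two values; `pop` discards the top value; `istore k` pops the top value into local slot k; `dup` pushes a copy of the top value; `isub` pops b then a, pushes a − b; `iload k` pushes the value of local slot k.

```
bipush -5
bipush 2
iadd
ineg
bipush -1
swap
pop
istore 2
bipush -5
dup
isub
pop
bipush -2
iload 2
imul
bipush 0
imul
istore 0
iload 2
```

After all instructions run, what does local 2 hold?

bipush -5 : [-5]
bipush 2  : [-5, 2]
iadd      : [-3]
ineg      : [3]
bipush -1 : [3, -1]
swap      : [-1, 3]
pop       : [-1]
istore 2  : []
bipush -5 : [-5]
dup       : [-5, -5]
isub      : [0]
pop       : []
bipush -2 : [-2]
iload 2   : [-2, -1]
imul      : [2]
bipush 0  : [2, 0]
imul      : [0]
istore 0  : []
iload 2   : [-1]

-1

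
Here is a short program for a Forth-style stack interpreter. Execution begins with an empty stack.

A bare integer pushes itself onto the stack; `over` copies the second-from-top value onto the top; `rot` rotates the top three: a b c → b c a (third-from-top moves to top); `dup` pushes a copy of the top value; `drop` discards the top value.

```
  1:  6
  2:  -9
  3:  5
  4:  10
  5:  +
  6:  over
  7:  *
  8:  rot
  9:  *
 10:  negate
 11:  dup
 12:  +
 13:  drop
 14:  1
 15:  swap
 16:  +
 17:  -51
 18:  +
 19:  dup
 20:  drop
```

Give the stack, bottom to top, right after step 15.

6      -> [6]
-9     -> [6, -9]
5      -> [6, -9, 5]
10     -> [6, -9, 5, 10]
+      -> [6, -9, 15]
over   -> [6, -9, 15, -9]
*      -> [6, -9, -135]
rot    -> [-9, -135, 6]
*      -> [-9, -810]
negate -> [-9, 810]
dup    -> [-9, 810, 810]
+      -> [-9, 1620]
drop   -> [-9]
1      -> [-9, 1]
swap   -> [1, -9]

[1, -9]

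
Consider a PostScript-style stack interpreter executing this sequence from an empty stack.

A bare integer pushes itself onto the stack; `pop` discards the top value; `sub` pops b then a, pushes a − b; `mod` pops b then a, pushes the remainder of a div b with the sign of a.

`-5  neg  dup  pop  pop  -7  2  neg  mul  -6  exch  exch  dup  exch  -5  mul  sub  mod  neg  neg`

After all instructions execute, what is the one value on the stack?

14

-5   : -5
neg  : 5
dup  : 5 5
pop  : 5
pop  : (empty)
-7   : -7
2    : -7 2
neg  : -7 -2
mul  : 14
-6   : 14 -6
exch : -6 14
exch : 14 -6
dup  : 14 -6 -6
exch : 14 -6 -6
-5   : 14 -6 -6 -5
mul  : 14 -6 30
sub  : 14 -36
mod  : 14
neg  : -14
neg  : 14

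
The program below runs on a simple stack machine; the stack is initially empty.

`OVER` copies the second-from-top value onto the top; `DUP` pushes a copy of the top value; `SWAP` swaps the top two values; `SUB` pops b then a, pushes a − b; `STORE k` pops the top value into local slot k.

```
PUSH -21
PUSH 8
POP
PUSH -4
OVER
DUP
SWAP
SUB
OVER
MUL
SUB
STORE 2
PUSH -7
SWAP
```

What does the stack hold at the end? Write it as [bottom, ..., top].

PUSH -21 -> -21
PUSH 8   -> -21 8
POP      -> -21
PUSH -4  -> -21 -4
OVER     -> -21 -4 -21
DUP      -> -21 -4 -21 -21
SWAP     -> -21 -4 -21 -21
SUB      -> -21 -4 0
OVER     -> -21 -4 0 -4
MUL      -> -21 -4 0
SUB      -> -21 -4
STORE 2  -> -21
PUSH -7  -> -21 -7
SWAP     -> -7 -21

[-7, -21]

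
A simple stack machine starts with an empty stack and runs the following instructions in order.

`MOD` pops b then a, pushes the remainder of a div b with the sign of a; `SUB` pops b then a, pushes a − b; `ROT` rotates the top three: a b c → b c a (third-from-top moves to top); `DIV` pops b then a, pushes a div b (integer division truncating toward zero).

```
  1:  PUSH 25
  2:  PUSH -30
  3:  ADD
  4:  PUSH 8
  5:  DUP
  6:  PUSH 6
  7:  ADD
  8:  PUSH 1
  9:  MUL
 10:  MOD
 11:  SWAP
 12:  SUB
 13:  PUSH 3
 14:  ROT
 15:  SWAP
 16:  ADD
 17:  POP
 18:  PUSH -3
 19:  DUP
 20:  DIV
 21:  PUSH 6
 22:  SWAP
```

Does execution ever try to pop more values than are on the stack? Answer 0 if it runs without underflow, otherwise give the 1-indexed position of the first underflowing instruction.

14

PUSH 25  : 25
PUSH -30 : 25 -30
ADD      : -5
PUSH 8   : -5 8
DUP      : -5 8 8
PUSH 6   : -5 8 8 6
ADD      : -5 8 14
PUSH 1   : -5 8 14 1
MUL      : -5 8 14
MOD      : -5 8
SWAP     : 8 -5
SUB      : 13
PUSH 3   : 13 3
ROT  — needs 3 operands, stack has 2 → underflow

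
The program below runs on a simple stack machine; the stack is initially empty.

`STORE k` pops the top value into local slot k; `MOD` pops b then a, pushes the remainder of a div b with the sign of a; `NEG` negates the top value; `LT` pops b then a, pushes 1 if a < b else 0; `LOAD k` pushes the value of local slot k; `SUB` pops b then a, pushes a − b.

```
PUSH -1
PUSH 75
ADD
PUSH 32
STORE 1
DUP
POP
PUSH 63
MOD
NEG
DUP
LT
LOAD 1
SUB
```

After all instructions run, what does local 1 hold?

PUSH -1 → -1
PUSH 75 → -1 75
ADD     → 74
PUSH 32 → 74 32
STORE 1 → 74
DUP     → 74 74
POP     → 74
PUSH 63 → 74 63
MOD     → 11
NEG     → -11
DUP     → -11 -11
LT      → 0
LOAD 1  → 0 32
SUB     → -32

32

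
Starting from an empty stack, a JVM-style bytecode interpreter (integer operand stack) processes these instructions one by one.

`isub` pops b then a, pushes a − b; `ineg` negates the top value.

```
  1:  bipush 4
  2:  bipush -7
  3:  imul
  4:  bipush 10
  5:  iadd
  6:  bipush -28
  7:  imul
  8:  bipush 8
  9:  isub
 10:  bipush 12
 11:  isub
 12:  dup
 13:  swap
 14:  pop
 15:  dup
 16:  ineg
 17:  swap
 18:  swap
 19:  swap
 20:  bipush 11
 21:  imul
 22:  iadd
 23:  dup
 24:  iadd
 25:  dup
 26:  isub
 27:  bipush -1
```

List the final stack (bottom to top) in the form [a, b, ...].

[0, -1]

bipush 4   -> [4]
bipush -7  -> [4, -7]
imul       -> [-28]
bipush 10  -> [-28, 10]
iadd       -> [-18]
bipush -28 -> [-18, -28]
imul       -> [504]
bipush 8   -> [504, 8]
isub       -> [496]
bipush 12  -> [496, 12]
isub       -> [484]
dup        -> [484, 484]
swap       -> [484, 484]
pop        -> [484]
dup        -> [484, 484]
ineg       -> [484, -484]
swap       -> [-484, 484]
swap       -> [484, -484]
swap       -> [-484, 484]
bipush 11  -> [-484, 484, 11]
imul       -> [-484, 5324]
iadd       -> [4840]
dup        -> [4840, 4840]
iadd       -> [9680]
dup        -> [9680, 9680]
isub       -> [0]
bipush -1  -> [0, -1]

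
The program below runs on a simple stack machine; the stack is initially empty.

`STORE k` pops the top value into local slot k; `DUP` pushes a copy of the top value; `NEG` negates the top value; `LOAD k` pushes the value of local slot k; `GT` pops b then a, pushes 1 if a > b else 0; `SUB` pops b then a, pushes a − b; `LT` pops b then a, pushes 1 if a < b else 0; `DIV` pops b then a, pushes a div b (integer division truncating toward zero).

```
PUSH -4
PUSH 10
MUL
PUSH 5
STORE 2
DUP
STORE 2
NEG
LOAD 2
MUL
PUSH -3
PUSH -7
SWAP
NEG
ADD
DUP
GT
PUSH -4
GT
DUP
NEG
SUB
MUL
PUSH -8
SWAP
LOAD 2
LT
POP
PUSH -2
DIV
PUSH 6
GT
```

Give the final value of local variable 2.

-40

PUSH -4 : [-4]
PUSH 10 : [-4, 10]
MUL     : [-40]
PUSH 5  : [-40, 5]
STORE 2 : [-40]
DUP     : [-40, -40]
STORE 2 : [-40]
NEG     : [40]
LOAD 2  : [40, -40]
MUL     : [-1600]
PUSH -3 : [-1600, -3]
PUSH -7 : [-1600, -3, -7]
SWAP    : [-1600, -7, -3]
NEG     : [-1600, -7, 3]
ADD     : [-1600, -4]
DUP     : [-1600, -4, -4]
GT      : [-1600, 0]
PUSH -4 : [-1600, 0, -4]
GT      : [-1600, 1]
DUP     : [-1600, 1, 1]
NEG     : [-1600, 1, -1]
SUB     : [-1600, 2]
MUL     : [-3200]
PUSH -8 : [-3200, -8]
SWAP    : [-8, -3200]
LOAD 2  : [-8, -3200, -40]
LT      : [-8, 1]
POP     : [-8]
PUSH -2 : [-8, -2]
DIV     : [4]
PUSH 6  : [4, 6]
GT      : [0]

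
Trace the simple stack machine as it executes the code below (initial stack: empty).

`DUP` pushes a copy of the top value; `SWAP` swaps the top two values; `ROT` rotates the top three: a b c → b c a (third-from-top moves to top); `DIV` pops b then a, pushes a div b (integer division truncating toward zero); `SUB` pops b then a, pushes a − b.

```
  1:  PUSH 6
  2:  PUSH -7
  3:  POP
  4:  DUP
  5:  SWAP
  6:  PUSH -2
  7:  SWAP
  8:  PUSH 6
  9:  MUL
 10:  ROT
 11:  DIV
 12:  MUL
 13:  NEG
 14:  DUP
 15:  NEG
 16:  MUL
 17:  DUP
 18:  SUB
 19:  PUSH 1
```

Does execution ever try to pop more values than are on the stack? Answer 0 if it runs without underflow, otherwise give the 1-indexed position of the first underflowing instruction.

0

PUSH 6  : 6
PUSH -7 : 6 -7
POP     : 6
DUP     : 6 6
SWAP    : 6 6
PUSH -2 : 6 6 -2
SWAP    : 6 -2 6
PUSH 6  : 6 -2 6 6
MUL     : 6 -2 36
ROT     : -2 36 6
DIV     : -2 6
MUL     : -12
NEG     : 12
DUP     : 12 12
NEG     : 12 -12
MUL     : -144
DUP     : -144 -144
SUB     : 0
PUSH 1  : 0 1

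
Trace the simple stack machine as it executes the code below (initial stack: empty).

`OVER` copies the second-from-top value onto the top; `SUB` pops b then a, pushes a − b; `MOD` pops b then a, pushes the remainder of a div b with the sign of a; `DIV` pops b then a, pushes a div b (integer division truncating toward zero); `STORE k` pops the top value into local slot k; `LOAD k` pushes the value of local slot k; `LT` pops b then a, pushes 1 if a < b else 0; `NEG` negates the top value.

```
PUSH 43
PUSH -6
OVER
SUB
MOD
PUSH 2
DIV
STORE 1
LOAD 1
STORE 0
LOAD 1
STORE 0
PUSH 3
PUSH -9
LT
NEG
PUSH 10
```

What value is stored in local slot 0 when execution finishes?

PUSH 43 → 43
PUSH -6 → 43 -6
OVER    → 43 -6 43
SUB     → 43 -49
MOD     → 43
PUSH 2  → 43 2
DIV     → 21
STORE 1 → (empty)
LOAD 1  → 21
STORE 0 → (empty)
LOAD 1  → 21
STORE 0 → (empty)
PUSH 3  → 3
PUSH -9 → 3 -9
LT      → 0
NEG     → 0
PUSH 10 → 0 10

21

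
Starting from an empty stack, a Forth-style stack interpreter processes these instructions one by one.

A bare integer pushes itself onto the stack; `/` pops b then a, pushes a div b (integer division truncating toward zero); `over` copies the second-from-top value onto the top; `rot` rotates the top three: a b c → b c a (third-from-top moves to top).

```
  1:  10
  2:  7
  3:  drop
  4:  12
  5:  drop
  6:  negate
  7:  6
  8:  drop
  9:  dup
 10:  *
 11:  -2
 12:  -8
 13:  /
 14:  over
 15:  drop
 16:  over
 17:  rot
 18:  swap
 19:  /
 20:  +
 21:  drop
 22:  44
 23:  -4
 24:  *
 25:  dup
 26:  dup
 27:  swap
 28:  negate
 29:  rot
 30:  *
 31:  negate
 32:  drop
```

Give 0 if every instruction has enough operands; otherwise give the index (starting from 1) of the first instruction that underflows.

0

10     -> 10
7      -> 10 7
drop   -> 10
12     -> 10 12
drop   -> 10
negate -> -10
6      -> -10 6
drop   -> -10
dup    -> -10 -10
*      -> 100
-2     -> 100 -2
-8     -> 100 -2 -8
/      -> 100 0
over   -> 100 0 100
drop   -> 100 0
over   -> 100 0 100
rot    -> 0 100 100
swap   -> 0 100 100
/      -> 0 1
+      -> 1
drop   -> (empty)
44     -> 44
-4     -> 44 -4
*      -> -176
dup    -> -176 -176
dup    -> -176 -176 -176
swap   -> -176 -176 -176
negate -> -176 -176 176
rot    -> -176 176 -176
*      -> -176 -30976
negate -> -176 30976
drop   -> -176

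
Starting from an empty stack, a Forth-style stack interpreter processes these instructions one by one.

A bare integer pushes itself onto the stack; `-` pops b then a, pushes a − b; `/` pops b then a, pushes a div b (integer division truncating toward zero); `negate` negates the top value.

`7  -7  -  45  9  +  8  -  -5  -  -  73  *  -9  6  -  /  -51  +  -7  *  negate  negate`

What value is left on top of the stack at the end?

7      : 7
-7     : 7 -7
-      : 14
45     : 14 45
9      : 14 45 9
+      : 14 54
8      : 14 54 8
-      : 14 46
-5     : 14 46 -5
-      : 14 51
-      : -37
73     : -37 73
*      : -2701
-9     : -2701 -9
6      : -2701 -9 6
-      : -2701 -15
/      : 180
-51    : 180 -51
+      : 129
-7     : 129 -7
*      : -903
negate : 903
negate : -903

-903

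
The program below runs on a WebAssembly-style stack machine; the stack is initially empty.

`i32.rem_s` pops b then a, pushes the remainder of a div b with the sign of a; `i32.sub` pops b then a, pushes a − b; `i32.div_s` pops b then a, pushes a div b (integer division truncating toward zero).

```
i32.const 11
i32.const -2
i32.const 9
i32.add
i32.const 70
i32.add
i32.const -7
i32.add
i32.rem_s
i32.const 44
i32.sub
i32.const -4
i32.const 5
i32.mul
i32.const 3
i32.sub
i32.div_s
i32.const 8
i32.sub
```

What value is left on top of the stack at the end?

i32.const 11 : 11
i32.const -2 : 11 -2
i32.const 9  : 11 -2 9
i32.add      : 11 7
i32.const 70 : 11 7 70
i32.add      : 11 77
i32.const -7 : 11 77 -7
i32.add      : 11 70
i32.rem_s    : 11
i32.const 44 : 11 44
i32.sub      : -33
i32.const -4 : -33 -4
i32.const 5  : -33 -4 5
i32.mul      : -33 -20
i32.const 3  : -33 -20 3
i32.sub      : -33 -23
i32.div_s    : 1
i32.const 8  : 1 8
i32.sub      : -7

-7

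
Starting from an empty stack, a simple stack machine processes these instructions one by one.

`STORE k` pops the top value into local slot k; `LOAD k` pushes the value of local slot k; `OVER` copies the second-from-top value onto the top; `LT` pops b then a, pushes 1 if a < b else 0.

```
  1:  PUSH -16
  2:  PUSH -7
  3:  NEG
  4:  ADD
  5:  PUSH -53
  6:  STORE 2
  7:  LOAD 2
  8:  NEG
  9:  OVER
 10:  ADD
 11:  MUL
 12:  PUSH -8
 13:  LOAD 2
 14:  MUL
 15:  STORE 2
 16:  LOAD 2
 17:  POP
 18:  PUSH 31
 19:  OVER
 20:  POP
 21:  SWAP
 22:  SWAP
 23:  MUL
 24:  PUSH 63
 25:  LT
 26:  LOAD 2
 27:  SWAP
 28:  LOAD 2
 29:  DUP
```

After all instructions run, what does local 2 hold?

424

PUSH -16  -16
PUSH -7   -16 -7
NEG       -16 7
ADD       -9
PUSH -53  -9 -53
STORE 2   -9
LOAD 2    -9 -53
NEG       -9 53
OVER      -9 53 -9
ADD       -9 44
MUL       -396
PUSH -8   -396 -8
LOAD 2    -396 -8 -53
MUL       -396 424
STORE 2   -396
LOAD 2    -396 424
POP       -396
PUSH 31   -396 31
OVER      -396 31 -396
POP       -396 31
SWAP      31 -396
SWAP      -396 31
MUL       -12276
PUSH 63   -12276 63
LT        1
LOAD 2    1 424
SWAP      424 1
LOAD 2    424 1 424
DUP       424 1 424 424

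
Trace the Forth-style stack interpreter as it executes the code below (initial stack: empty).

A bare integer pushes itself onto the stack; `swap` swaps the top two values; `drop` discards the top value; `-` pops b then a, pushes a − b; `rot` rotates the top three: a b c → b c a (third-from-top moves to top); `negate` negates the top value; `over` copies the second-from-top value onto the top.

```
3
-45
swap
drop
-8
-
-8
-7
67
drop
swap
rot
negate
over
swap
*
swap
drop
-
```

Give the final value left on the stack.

289

3      -> [3]
-45    -> [3, -45]
swap   -> [-45, 3]
drop   -> [-45]
-8     -> [-45, -8]
-      -> [-37]
-8     -> [-37, -8]
-7     -> [-37, -8, -7]
67     -> [-37, -8, -7, 67]
drop   -> [-37, -8, -7]
swap   -> [-37, -7, -8]
rot    -> [-7, -8, -37]
negate -> [-7, -8, 37]
over   -> [-7, -8, 37, -8]
swap   -> [-7, -8, -8, 37]
*      -> [-7, -8, -296]
swap   -> [-7, -296, -8]
drop   -> [-7, -296]
-      -> [289]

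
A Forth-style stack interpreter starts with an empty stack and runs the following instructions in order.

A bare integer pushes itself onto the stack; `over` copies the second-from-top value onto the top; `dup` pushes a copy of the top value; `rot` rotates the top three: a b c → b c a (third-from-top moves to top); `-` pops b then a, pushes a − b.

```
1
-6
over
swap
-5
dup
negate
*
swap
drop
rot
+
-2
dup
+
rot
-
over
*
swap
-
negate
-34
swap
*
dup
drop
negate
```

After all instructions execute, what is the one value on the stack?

-4896

1      : [1]
-6     : [1, -6]
over   : [1, -6, 1]
swap   : [1, 1, -6]
-5     : [1, 1, -6, -5]
dup    : [1, 1, -6, -5, -5]
negate : [1, 1, -6, -5, 5]
*      : [1, 1, -6, -25]
swap   : [1, 1, -25, -6]
drop   : [1, 1, -25]
rot    : [1, -25, 1]
+      : [1, -24]
-2     : [1, -24, -2]
dup    : [1, -24, -2, -2]
+      : [1, -24, -4]
rot    : [-24, -4, 1]
-      : [-24, -5]
over   : [-24, -5, -24]
*      : [-24, 120]
swap   : [120, -24]
-      : [144]
negate : [-144]
-34    : [-144, -34]
swap   : [-34, -144]
*      : [4896]
dup    : [4896, 4896]
drop   : [4896]
negate : [-4896]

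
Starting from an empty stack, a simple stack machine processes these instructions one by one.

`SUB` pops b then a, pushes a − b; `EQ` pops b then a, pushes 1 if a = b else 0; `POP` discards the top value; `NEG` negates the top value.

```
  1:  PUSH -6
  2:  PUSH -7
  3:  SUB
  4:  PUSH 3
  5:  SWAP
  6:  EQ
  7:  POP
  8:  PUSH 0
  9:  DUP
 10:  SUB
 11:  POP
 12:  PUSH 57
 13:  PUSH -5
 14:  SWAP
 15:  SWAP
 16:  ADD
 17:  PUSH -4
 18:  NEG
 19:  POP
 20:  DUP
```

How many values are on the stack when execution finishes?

2

PUSH -6  -6
PUSH -7  -6 -7
SUB      1
PUSH 3   1 3
SWAP     3 1
EQ       0
POP      (empty)
PUSH 0   0
DUP      0 0
SUB      0
POP      (empty)
PUSH 57  57
PUSH -5  57 -5
SWAP     -5 57
SWAP     57 -5
ADD      52
PUSH -4  52 -4
NEG      52 4
POP      52
DUP      52 52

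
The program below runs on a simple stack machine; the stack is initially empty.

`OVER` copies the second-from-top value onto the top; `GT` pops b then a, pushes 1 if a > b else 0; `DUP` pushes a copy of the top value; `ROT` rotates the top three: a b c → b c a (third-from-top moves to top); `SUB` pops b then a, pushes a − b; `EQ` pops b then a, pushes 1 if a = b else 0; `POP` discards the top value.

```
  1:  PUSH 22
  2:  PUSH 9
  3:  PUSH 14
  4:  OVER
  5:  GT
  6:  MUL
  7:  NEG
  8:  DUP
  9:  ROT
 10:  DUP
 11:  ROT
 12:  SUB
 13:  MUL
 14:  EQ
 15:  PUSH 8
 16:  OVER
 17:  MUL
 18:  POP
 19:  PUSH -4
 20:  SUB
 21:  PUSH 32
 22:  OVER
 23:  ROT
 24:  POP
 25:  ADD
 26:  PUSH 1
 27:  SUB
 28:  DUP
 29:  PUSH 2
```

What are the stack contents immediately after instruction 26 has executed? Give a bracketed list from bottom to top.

[36, 1]

PUSH 22 → [22]
PUSH 9  → [22, 9]
PUSH 14 → [22, 9, 14]
OVER    → [22, 9, 14, 9]
GT      → [22, 9, 1]
MUL     → [22, 9]
NEG     → [22, -9]
DUP     → [22, -9, -9]
ROT     → [-9, -9, 22]
DUP     → [-9, -9, 22, 22]
ROT     → [-9, 22, 22, -9]
SUB     → [-9, 22, 31]
MUL     → [-9, 682]
EQ      → [0]
PUSH 8  → [0, 8]
OVER    → [0, 8, 0]
MUL     → [0, 0]
POP     → [0]
PUSH -4 → [0, -4]
SUB     → [4]
PUSH 32 → [4, 32]
OVER    → [4, 32, 4]
ROT     → [32, 4, 4]
POP     → [32, 4]
ADD     → [36]
PUSH 1  → [36, 1]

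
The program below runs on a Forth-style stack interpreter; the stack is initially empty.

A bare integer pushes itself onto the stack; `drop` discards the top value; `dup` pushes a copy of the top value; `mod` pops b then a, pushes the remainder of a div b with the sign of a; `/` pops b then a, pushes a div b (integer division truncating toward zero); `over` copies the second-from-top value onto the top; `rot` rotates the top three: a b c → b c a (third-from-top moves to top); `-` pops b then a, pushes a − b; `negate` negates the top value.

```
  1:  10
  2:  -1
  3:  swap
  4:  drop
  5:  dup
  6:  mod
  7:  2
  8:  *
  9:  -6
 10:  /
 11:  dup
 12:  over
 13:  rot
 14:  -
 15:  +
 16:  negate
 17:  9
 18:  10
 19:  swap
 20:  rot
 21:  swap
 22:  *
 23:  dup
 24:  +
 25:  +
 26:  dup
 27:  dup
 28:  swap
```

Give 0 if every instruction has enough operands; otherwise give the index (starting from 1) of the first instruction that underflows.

0

10     → [10]
-1     → [10, -1]
swap   → [-1, 10]
drop   → [-1]
dup    → [-1, -1]
mod    → [0]
2      → [0, 2]
*      → [0]
-6     → [0, -6]
/      → [0]
dup    → [0, 0]
over   → [0, 0, 0]
rot    → [0, 0, 0]
-      → [0, 0]
+      → [0]
negate → [0]
9      → [0, 9]
10     → [0, 9, 10]
swap   → [0, 10, 9]
rot    → [10, 9, 0]
swap   → [10, 0, 9]
*      → [10, 0]
dup    → [10, 0, 0]
+      → [10, 0]
+      → [10]
dup    → [10, 10]
dup    → [10, 10, 10]
swap   → [10, 10, 10]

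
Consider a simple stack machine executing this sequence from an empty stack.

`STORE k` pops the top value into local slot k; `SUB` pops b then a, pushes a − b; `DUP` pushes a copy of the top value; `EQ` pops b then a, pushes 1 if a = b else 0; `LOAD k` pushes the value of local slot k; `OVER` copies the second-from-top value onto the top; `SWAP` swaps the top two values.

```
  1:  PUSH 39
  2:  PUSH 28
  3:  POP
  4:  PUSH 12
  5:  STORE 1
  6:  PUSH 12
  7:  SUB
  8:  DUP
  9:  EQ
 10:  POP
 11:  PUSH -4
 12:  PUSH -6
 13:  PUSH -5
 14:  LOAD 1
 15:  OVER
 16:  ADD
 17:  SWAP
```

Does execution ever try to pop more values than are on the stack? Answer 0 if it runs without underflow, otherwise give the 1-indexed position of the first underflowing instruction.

0

PUSH 39 → [39]
PUSH 28 → [39, 28]
POP     → [39]
PUSH 12 → [39, 12]
STORE 1 → [39]
PUSH 12 → [39, 12]
SUB     → [27]
DUP     → [27, 27]
EQ      → [1]
POP     → []
PUSH -4 → [-4]
PUSH -6 → [-4, -6]
PUSH -5 → [-4, -6, -5]
LOAD 1  → [-4, -6, -5, 12]
OVER    → [-4, -6, -5, 12, -5]
ADD     → [-4, -6, -5, 7]
SWAP    → [-4, -6, 7, -5]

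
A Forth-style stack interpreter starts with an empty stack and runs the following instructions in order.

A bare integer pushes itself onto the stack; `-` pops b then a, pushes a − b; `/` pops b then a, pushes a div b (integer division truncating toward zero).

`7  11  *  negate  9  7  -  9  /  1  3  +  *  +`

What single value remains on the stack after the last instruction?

-77

7      -> 7
11     -> 7 11
*      -> 77
negate -> -77
9      -> -77 9
7      -> -77 9 7
-      -> -77 2
9      -> -77 2 9
/      -> -77 0
1      -> -77 0 1
3      -> -77 0 1 3
+      -> -77 0 4
*      -> -77 0
+      -> -77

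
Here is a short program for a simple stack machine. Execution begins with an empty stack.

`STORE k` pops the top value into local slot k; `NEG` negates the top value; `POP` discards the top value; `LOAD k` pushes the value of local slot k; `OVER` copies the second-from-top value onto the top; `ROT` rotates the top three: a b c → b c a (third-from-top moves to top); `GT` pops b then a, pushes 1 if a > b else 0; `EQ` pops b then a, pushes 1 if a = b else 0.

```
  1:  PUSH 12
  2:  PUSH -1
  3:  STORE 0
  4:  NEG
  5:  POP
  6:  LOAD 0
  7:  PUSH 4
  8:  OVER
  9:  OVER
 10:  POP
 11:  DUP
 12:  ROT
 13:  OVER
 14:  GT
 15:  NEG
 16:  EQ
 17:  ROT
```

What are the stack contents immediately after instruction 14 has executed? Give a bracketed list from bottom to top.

[-1, -1, -1, 1]

PUSH 12 → [12]
PUSH -1 → [12, -1]
STORE 0 → [12]
NEG     → [-12]
POP     → []
LOAD 0  → [-1]
PUSH 4  → [-1, 4]
OVER    → [-1, 4, -1]
OVER    → [-1, 4, -1, 4]
POP     → [-1, 4, -1]
DUP     → [-1, 4, -1, -1]
ROT     → [-1, -1, -1, 4]
OVER    → [-1, -1, -1, 4, -1]
GT      → [-1, -1, -1, 1]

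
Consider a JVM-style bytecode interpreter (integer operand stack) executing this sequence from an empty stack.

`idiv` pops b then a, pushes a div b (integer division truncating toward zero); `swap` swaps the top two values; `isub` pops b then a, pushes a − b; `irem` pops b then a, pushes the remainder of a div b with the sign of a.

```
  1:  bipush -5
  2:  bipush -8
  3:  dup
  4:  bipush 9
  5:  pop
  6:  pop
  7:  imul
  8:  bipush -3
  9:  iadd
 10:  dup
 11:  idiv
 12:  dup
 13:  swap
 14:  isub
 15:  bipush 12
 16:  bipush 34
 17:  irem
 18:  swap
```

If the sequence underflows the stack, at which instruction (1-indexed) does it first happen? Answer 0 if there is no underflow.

bipush -5 → [-5]
bipush -8 → [-5, -8]
dup       → [-5, -8, -8]
bipush 9  → [-5, -8, -8, 9]
pop       → [-5, -8, -8]
pop       → [-5, -8]
imul      → [40]
bipush -3 → [40, -3]
iadd      → [37]
dup       → [37, 37]
idiv      → [1]
dup       → [1, 1]
swap      → [1, 1]
isub      → [0]
bipush 12 → [0, 12]
bipush 34 → [0, 12, 34]
irem      → [0, 12]
swap      → [12, 0]

0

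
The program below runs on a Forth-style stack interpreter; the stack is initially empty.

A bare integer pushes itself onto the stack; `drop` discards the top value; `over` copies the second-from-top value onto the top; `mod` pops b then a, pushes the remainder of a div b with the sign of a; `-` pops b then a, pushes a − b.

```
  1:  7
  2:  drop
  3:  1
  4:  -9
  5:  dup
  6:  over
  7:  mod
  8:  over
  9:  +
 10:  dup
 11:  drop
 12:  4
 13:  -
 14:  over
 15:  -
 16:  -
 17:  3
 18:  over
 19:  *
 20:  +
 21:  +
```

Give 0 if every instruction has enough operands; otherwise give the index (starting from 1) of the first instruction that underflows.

7     7
drop  (empty)
1     1
-9    1 -9
dup   1 -9 -9
over  1 -9 -9 -9
mod   1 -9 0
over  1 -9 0 -9
+     1 -9 -9
dup   1 -9 -9 -9
drop  1 -9 -9
4     1 -9 -9 4
-     1 -9 -13
over  1 -9 -13 -9
-     1 -9 -4
-     1 -5
3     1 -5 3
over  1 -5 3 -5
*     1 -5 -15
+     1 -20
+     -19

0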